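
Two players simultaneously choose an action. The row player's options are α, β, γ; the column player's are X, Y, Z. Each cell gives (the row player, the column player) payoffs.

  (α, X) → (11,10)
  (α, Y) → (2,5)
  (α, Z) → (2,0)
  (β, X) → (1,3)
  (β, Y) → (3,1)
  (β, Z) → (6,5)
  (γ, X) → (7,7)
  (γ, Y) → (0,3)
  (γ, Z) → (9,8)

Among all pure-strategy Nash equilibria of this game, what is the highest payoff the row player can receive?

(α, X) is a pure NE (the row player: 11 ≥ 7; the column player: 10 ≥ 5). The row player gets 11.
(γ, Z) is a pure NE (the row player: 9 ≥ 6; the column player: 8 ≥ 7). The row player gets 9.
Every other cell has a profitable deviation for at least one player. Highest of {11, 9} is 11.

11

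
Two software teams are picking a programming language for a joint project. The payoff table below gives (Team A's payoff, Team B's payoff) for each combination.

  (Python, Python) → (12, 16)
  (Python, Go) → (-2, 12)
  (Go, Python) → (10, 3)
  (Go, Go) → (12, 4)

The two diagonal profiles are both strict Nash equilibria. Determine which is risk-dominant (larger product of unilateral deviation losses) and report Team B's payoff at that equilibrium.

At both Python: Team A loses 12 − 10 = 2 by deviating; Team B loses 16 − 12 = 4. Product = 2·4 = 8.
At both Go: Team A loses 12 − (-2) = 14 by deviating; Team B loses 4 − 3 = 1. Product = 14·1 = 14.
14 > 8, so both Go is risk-dominant. Team B's payoff there is 4.

4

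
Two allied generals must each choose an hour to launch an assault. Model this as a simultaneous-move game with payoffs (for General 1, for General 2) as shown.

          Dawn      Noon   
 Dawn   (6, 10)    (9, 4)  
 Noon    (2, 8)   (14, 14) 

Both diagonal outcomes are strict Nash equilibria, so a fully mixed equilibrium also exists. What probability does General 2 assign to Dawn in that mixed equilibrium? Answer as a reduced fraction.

General 2's mix q on Dawn must make General 1 indifferent between Dawn and Noon.
General 1's payoff from Dawn: 6q + 9(1−q). From Noon: 2q + 14(1−q).
Set equal: 4q = 5(1−q) → q = 5/9.

5/9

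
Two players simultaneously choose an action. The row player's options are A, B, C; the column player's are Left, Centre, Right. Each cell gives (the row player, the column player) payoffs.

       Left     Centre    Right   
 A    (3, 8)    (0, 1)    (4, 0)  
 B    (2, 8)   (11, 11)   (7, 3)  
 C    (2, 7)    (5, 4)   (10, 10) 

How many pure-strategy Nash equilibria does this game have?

3

(A, Left): the row player gets 3 (best alternative 2); the column player gets 8 (best alternative 1). Neither deviates — NE.
(B, Centre): the row player gets 11 (best alternative 5); the column player gets 11 (best alternative 8). Neither deviates — NE.
(C, Right): the row player gets 10 (best alternative 7); the column player gets 10 (best alternative 7). Neither deviates — NE.
(A, Right) is not a NE: the row player would switch to C (10 > 4).
No other cell survives both best-response checks, so there are 3 pure NE.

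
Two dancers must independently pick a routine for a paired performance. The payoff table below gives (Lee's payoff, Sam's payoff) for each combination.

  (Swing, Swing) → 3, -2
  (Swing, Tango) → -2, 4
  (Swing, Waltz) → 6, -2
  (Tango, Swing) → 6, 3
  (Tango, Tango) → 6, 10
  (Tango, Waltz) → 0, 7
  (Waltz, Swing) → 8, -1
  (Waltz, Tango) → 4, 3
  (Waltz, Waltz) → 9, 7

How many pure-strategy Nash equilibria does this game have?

Both Tango: Lee gets 6 (best alternative 4); Sam gets 10 (best alternative 7). Neither deviates — NE.
Both Waltz: Lee gets 9 (best alternative 6); Sam gets 7 (best alternative 3). Neither deviates — NE.
Both Swing is not a NE: Lee would switch to Waltz (8 > 3).
No other cell survives both best-response checks, so there are 2 pure NE.

2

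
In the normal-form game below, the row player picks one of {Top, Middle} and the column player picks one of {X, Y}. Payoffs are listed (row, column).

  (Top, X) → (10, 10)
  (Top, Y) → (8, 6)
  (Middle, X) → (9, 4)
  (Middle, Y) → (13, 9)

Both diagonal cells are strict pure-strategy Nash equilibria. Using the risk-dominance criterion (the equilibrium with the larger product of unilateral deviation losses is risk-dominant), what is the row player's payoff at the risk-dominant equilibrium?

At (Top, X): the row player loses 10 − 9 = 1 by deviating; the column player loses 10 − 6 = 4. Product = 1·4 = 4.
At (Middle, Y): the row player loses 13 − 8 = 5 by deviating; the column player loses 9 − 4 = 5. Product = 5·5 = 25.
25 > 4, so (Middle, Y) is risk-dominant. The row player's payoff there is 13.

13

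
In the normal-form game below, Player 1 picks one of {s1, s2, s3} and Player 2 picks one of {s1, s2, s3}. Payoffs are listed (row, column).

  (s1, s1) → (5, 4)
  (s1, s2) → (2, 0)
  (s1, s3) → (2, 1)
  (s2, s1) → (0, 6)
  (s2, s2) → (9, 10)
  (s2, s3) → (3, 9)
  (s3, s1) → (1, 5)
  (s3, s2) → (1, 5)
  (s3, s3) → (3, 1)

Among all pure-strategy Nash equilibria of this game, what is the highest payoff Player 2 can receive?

Both s1 is a pure NE (Player 1: 5 ≥ 1; Player 2: 4 ≥ 1). Player 2 gets 4.
Both s2 is a pure NE (Player 1: 9 ≥ 2; Player 2: 10 ≥ 9). Player 2 gets 10.
Every other cell has a profitable deviation for at least one player. Highest of {4, 10} is 10.

10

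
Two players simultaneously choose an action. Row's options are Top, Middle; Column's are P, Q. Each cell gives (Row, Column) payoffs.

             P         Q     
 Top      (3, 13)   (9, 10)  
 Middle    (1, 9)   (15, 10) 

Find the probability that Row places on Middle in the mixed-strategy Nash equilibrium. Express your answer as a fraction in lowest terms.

3/4

Row's mix p on Top must make Column indifferent between P and Q.
Column's payoff from P: 13p + 9(1−p). From Q: 10p + 10(1−p).
Set equal: 3p = 1(1−p) → p = 1/4.
Probability on Middle is 1 − 1/4 = 3/4.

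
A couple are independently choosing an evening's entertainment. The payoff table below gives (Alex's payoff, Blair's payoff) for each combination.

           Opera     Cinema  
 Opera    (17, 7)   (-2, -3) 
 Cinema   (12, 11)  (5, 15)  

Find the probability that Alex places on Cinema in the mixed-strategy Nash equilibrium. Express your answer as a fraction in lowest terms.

5/7

Alex's mix p on Opera must make Blair indifferent between Opera and Cinema.
Blair's payoff from Opera: 7p + 11(1−p). From Cinema: (-3)p + 15(1−p).
Set equal: 10p = 4(1−p) → p = 4/14 = 2/7.
Probability on Cinema is 1 − 2/7 = 5/7.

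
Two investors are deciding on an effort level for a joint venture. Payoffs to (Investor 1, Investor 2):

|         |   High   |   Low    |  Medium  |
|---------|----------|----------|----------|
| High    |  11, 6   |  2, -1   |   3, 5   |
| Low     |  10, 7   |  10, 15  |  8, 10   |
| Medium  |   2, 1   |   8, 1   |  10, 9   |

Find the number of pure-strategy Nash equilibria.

3

Both High: Investor 1 gets 11 (best alternative 10); Investor 2 gets 6 (best alternative 5). Neither deviates — NE.
Both Low: Investor 1 gets 10 (best alternative 8); Investor 2 gets 15 (best alternative 10). Neither deviates — NE.
Both Medium: Investor 1 gets 10 (best alternative 8); Investor 2 gets 9 (best alternative 1). Neither deviates — NE.
(High, Low) is not a NE: Investor 1 would switch to Low (10 > 2).
No other cell survives both best-response checks, so there are 3 pure NE.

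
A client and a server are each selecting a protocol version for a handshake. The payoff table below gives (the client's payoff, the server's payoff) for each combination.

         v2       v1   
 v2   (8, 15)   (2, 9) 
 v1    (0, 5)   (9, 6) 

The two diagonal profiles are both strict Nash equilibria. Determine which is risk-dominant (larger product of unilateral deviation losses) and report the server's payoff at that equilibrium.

At both v2: the client loses 8 − 0 = 8 by deviating; the server loses 15 − 9 = 6. Product = 8·6 = 48.
At both v1: the client loses 9 − 2 = 7 by deviating; the server loses 6 − 5 = 1. Product = 7·1 = 7.
48 > 7, so both v2 is risk-dominant. The server's payoff there is 15.

15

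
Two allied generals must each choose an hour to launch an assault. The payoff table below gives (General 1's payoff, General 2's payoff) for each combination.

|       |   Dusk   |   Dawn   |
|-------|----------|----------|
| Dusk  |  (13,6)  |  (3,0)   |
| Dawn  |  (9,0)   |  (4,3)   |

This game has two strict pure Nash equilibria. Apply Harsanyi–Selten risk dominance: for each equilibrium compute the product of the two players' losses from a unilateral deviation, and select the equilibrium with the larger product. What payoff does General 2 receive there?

6

At both Dusk: General 1 loses 13 − 9 = 4 by deviating; General 2 loses 6 − 0 = 6. Product = 4·6 = 24.
At both Dawn: General 1 loses 4 − 3 = 1 by deviating; General 2 loses 3 − 0 = 3. Product = 1·3 = 3.
24 > 3, so both Dusk is risk-dominant. General 2's payoff there is 6.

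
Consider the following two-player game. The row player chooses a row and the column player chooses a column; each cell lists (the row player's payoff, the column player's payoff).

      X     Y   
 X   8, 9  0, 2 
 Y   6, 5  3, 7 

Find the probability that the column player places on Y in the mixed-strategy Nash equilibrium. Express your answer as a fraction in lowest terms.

The column player's mix q on X must make the row player indifferent between X and Y.
The row player's payoff from X: 8q + 0(1−q). From Y: 6q + 3(1−q).
Set equal: 2q = 3(1−q) → q = 3/5.
Probability on Y is 1 − 3/5 = 2/5.

2/5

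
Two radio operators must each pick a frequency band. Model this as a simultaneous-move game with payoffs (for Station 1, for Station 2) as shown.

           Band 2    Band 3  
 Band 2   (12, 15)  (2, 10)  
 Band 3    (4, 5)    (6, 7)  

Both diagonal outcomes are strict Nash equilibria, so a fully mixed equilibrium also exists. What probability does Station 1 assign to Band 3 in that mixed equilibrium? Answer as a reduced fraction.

5/7

Station 1's mix p on Band 2 must make Station 2 indifferent between Band 2 and Band 3.
Station 2's payoff from Band 2: 15p + 5(1−p). From Band 3: 10p + 7(1−p).
Set equal: 5p = 2(1−p) → p = 2/7.
Probability on Band 3 is 1 − 2/7 = 5/7.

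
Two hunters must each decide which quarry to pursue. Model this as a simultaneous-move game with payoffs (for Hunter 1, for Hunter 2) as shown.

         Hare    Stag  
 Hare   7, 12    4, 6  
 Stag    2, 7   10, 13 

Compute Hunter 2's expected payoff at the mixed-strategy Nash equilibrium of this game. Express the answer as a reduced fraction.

Hunter 1 mixes with probability p on Hare, chosen so Hunter 2 is indifferent: 12p + 7(1−p) = 6p + 13(1−p) gives p = 1/2.
Hunter 2's expected payoff is 12·1/2 + 7·1/2 = 19/2.

19/2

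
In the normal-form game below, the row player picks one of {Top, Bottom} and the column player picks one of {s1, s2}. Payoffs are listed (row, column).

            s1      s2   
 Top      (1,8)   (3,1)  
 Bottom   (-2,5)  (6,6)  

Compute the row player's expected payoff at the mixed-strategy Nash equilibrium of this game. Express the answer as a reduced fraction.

2

The column player mixes with probability q on s1, chosen so the row player is indifferent: 1q + 3(1−q) = (-2)q + 6(1−q) gives q = 1/2.
The row player's expected payoff (from either row, since indifferent) is 1·1/2 + 3·1/2 = 2.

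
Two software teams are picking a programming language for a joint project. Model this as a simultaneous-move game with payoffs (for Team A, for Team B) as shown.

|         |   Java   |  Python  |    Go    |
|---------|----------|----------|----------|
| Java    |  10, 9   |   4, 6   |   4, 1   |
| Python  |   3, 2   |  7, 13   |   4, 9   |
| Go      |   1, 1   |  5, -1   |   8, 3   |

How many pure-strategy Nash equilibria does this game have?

Both Java: Team A gets 10 (best alternative 3); Team B gets 9 (best alternative 6). Neither deviates — NE.
Both Python: Team A gets 7 (best alternative 5); Team B gets 13 (best alternative 9). Neither deviates — NE.
Both Go: Team A gets 8 (best alternative 4); Team B gets 3 (best alternative 1). Neither deviates — NE.
(Java, Python) is not a NE: Team A would switch to Python (7 > 4).
No other cell survives both best-response checks, so there are 3 pure NE.

3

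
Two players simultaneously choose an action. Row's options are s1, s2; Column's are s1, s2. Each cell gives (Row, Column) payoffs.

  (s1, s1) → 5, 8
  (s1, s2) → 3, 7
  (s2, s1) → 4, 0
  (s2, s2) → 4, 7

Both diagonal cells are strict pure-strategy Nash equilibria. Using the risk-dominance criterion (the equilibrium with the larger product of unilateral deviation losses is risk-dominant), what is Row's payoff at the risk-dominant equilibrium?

At both s1: Row loses 5 − 4 = 1 by deviating; Column loses 8 − 7 = 1. Product = 1·1 = 1.
At both s2: Row loses 4 − 3 = 1 by deviating; Column loses 7 − 0 = 7. Product = 1·7 = 7.
7 > 1, so both s2 is risk-dominant. Row's payoff there is 4.

4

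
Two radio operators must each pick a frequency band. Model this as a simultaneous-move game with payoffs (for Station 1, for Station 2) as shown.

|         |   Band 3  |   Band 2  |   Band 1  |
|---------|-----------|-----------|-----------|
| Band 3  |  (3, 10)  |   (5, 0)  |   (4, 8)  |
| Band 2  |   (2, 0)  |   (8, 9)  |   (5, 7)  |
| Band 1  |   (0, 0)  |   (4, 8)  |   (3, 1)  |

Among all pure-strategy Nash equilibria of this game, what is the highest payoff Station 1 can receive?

Both Band 3 is a pure NE (Station 1: 3 ≥ 2; Station 2: 10 ≥ 8). Station 1 gets 3.
Both Band 2 is a pure NE (Station 1: 8 ≥ 5; Station 2: 9 ≥ 7). Station 1 gets 8.
Every other cell has a profitable deviation for at least one player. Highest of {3, 8} is 8.

8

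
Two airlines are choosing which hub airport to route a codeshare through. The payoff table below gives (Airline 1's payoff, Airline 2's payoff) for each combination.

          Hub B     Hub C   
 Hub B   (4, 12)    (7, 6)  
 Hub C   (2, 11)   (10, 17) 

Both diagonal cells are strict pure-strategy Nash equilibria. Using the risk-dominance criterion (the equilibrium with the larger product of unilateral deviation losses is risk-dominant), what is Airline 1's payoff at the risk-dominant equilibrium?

At both Hub B: Airline 1 loses 4 − 2 = 2 by deviating; Airline 2 loses 12 − 6 = 6. Product = 2·6 = 12.
At both Hub C: Airline 1 loses 10 − 7 = 3 by deviating; Airline 2 loses 17 − 11 = 6. Product = 3·6 = 18.
18 > 12, so both Hub C is risk-dominant. Airline 1's payoff there is 10.

10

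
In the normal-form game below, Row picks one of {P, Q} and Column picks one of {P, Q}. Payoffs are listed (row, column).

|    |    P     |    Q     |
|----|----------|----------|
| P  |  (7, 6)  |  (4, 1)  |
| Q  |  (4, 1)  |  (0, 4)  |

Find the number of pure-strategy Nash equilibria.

1

Both P: Row gets 7 (best alternative 4); Column gets 6 (best alternative 1). Neither deviates — NE.
Both Q is not a NE: Row would switch to P (4 > 0).
No other cell survives both best-response checks, so there is 1 pure NE.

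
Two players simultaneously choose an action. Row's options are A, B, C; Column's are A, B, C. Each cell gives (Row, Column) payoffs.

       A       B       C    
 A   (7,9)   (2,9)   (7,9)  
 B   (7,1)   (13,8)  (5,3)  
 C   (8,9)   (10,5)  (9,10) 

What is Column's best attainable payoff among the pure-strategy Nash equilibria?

10

Both B is a pure NE (Row: 13 ≥ 10; Column: 8 ≥ 3). Column gets 8.
Both C is a pure NE (Row: 9 ≥ 7; Column: 10 ≥ 9). Column gets 10.
Every other cell has a profitable deviation for at least one player. Highest of {8, 10} is 10.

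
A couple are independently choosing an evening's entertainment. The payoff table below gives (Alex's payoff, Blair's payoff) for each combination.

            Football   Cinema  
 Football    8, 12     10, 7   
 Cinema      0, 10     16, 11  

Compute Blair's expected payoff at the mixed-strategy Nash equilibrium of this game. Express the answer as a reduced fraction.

Alex mixes with probability p on Football, chosen so Blair is indifferent: 12p + 10(1−p) = 7p + 11(1−p) gives p = 1/6.
Blair's expected payoff is 12·1/6 + 10·5/6 = 31/3.

31/3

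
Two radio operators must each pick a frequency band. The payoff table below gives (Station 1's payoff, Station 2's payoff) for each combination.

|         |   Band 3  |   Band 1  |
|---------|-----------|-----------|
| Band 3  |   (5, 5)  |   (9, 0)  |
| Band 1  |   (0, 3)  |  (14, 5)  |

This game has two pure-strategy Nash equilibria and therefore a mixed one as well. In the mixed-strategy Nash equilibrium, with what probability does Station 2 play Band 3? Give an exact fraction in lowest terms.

1/2

Station 2's mix q on Band 3 must make Station 1 indifferent between Band 3 and Band 1.
Station 1's payoff from Band 3: 5q + 9(1−q). From Band 1: 0q + 14(1−q).
Set equal: 5q = 5(1−q) → q = 5/10 = 1/2.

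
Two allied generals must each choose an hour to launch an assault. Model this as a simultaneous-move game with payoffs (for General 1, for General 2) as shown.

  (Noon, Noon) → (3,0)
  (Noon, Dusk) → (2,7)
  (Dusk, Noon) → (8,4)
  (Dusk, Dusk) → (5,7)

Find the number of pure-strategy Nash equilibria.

1

Both Dusk: General 1 gets 5 (best alternative 2); General 2 gets 7 (best alternative 4). Neither deviates — NE.
Both Noon is not a NE: General 1 would switch to Dusk (8 > 3).
No other cell survives both best-response checks, so there is 1 pure NE.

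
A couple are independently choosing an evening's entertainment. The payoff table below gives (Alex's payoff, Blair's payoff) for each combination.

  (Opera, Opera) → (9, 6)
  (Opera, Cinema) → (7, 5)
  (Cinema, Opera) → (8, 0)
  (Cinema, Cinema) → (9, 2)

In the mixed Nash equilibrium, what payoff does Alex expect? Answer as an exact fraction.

25/3

Blair mixes with probability q on Opera, chosen so Alex is indifferent: 9q + 7(1−q) = 8q + 9(1−q) gives q = 2/3.
Alex's expected payoff (from either row, since indifferent) is 9·2/3 + 7·1/3 = 25/3.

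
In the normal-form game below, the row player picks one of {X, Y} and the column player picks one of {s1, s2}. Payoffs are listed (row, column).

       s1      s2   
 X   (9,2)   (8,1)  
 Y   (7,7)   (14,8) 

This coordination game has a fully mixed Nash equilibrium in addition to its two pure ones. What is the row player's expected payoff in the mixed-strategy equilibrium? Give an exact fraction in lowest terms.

35/4

The column player mixes with probability q on s1, chosen so the row player is indifferent: 9q + 8(1−q) = 7q + 14(1−q) gives q = 3/4.
The row player's expected payoff (from either row, since indifferent) is 9·3/4 + 8·1/4 = 35/4.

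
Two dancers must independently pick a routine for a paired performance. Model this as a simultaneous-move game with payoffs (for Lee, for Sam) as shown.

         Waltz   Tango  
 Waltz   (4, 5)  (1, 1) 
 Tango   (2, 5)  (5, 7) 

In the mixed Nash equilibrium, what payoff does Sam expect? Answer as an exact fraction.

Lee mixes with probability p on Waltz, chosen so Sam is indifferent: 5p + 5(1−p) = 1p + 7(1−p) gives p = 1/3.
Sam's expected payoff is 5·1/3 + 5·2/3 = 5.

5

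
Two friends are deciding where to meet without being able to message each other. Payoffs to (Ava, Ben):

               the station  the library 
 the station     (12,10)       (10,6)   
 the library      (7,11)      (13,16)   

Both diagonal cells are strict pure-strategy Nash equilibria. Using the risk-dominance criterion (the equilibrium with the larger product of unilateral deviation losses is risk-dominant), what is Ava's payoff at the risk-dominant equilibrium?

12

At both the station: Ava loses 12 − 7 = 5 by deviating; Ben loses 10 − 6 = 4. Product = 5·4 = 20.
At both the library: Ava loses 13 − 10 = 3 by deviating; Ben loses 16 − 11 = 5. Product = 3·5 = 15.
20 > 15, so both the station is risk-dominant. Ava's payoff there is 12.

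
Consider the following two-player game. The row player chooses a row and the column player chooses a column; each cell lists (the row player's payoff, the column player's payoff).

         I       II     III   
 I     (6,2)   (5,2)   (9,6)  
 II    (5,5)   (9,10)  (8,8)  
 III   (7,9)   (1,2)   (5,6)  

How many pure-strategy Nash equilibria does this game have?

(I, III): the row player gets 9 (best alternative 8); the column player gets 6 (best alternative 2). Neither deviates — NE.
Both II: the row player gets 9 (best alternative 5); the column player gets 10 (best alternative 8). Neither deviates — NE.
(III, I): the row player gets 7 (best alternative 6); the column player gets 9 (best alternative 6). Neither deviates — NE.
Both I is not a NE: the row player would switch to III (7 > 6).
No other cell survives both best-response checks, so there are 3 pure NE.

3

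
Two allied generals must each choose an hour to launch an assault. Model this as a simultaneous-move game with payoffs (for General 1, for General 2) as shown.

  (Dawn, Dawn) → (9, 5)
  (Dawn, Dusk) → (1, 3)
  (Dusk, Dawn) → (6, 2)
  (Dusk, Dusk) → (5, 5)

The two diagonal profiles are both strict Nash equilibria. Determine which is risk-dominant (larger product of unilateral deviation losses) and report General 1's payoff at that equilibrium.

5

At both Dawn: General 1 loses 9 − 6 = 3 by deviating; General 2 loses 5 − 3 = 2. Product = 3·2 = 6.
At both Dusk: General 1 loses 5 − 1 = 4 by deviating; General 2 loses 5 − 2 = 3. Product = 4·3 = 12.
12 > 6, so both Dusk is risk-dominant. General 1's payoff there is 5.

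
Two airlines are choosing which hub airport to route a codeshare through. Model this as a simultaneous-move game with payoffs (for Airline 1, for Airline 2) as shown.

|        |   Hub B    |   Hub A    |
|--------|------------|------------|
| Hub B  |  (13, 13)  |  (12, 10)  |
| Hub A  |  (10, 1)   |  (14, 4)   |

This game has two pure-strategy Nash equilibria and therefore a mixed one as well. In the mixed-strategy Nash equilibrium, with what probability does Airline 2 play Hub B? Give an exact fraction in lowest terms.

2/5

Airline 2's mix q on Hub B must make Airline 1 indifferent between Hub B and Hub A.
Airline 1's payoff from Hub B: 13q + 12(1−q). From Hub A: 10q + 14(1−q).
Set equal: 3q = 2(1−q) → q = 2/5.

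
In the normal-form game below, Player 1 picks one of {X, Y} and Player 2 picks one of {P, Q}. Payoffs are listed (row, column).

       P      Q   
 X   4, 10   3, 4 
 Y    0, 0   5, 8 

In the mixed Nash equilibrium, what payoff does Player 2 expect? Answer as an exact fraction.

Player 1 mixes with probability p on X, chosen so Player 2 is indifferent: 10p + 0(1−p) = 4p + 8(1−p) gives p = 4/7.
Player 2's expected payoff is 10·4/7 + 0·3/7 = 40/7.

40/7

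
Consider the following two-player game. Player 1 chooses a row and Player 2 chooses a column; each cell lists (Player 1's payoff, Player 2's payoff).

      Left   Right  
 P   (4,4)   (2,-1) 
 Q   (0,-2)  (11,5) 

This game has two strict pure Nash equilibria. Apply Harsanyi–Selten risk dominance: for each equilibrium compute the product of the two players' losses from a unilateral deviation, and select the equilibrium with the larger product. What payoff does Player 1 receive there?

At (P, Left): Player 1 loses 4 − 0 = 4 by deviating; Player 2 loses 4 − (-1) = 5. Product = 4·5 = 20.
At (Q, Right): Player 1 loses 11 − 2 = 9 by deviating; Player 2 loses 5 − (-2) = 7. Product = 9·7 = 63.
63 > 20, so (Q, Right) is risk-dominant. Player 1's payoff there is 11.

11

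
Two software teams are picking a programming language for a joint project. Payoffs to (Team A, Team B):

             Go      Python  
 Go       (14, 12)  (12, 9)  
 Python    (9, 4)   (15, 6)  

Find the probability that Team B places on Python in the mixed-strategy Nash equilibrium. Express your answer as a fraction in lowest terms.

5/8

Team B's mix q on Go must make Team A indifferent between Go and Python.
Team A's payoff from Go: 14q + 12(1−q). From Python: 9q + 15(1−q).
Set equal: 5q = 3(1−q) → q = 3/8.
Probability on Python is 1 − 3/8 = 5/8.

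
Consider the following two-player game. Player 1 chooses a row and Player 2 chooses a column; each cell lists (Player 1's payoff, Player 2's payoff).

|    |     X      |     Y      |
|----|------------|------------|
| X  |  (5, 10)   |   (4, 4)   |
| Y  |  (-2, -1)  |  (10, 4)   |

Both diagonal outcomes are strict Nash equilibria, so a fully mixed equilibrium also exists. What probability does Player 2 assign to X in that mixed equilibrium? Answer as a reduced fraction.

6/13

Player 2's mix q on X must make Player 1 indifferent between X and Y.
Player 1's payoff from X: 5q + 4(1−q). From Y: (-2)q + 10(1−q).
Set equal: 7q = 6(1−q) → q = 6/13.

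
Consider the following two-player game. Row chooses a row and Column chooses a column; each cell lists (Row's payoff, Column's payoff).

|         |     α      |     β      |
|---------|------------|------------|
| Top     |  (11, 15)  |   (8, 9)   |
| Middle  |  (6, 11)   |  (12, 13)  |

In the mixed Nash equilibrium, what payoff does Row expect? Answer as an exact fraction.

28/3

Column mixes with probability q on α, chosen so Row is indifferent: 11q + 8(1−q) = 6q + 12(1−q) gives q = 4/9.
Row's expected payoff (from either row, since indifferent) is 11·4/9 + 8·5/9 = 28/3.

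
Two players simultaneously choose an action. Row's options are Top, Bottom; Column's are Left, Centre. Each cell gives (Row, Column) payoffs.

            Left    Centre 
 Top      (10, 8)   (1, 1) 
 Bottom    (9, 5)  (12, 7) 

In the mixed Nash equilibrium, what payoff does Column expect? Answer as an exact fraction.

Row mixes with probability p on Top, chosen so Column is indifferent: 8p + 5(1−p) = 1p + 7(1−p) gives p = 2/9.
Column's expected payoff is 8·2/9 + 5·7/9 = 17/3.

17/3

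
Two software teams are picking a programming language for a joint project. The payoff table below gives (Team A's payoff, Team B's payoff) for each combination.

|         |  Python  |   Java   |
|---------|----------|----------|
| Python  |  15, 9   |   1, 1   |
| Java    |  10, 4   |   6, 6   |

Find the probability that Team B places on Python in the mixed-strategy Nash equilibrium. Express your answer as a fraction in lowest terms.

Team B's mix q on Python must make Team A indifferent between Python and Java.
Team A's payoff from Python: 15q + 1(1−q). From Java: 10q + 6(1−q).
Set equal: 5q = 5(1−q) → q = 5/10 = 1/2.

1/2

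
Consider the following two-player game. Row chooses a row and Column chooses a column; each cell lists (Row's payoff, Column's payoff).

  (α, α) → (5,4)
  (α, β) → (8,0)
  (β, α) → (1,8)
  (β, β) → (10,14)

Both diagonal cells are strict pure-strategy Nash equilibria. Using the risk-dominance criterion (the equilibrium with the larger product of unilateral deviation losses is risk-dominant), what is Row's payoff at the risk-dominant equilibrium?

At both α: Row loses 5 − 1 = 4 by deviating; Column loses 4 − 0 = 4. Product = 4·4 = 16.
At both β: Row loses 10 − 8 = 2 by deviating; Column loses 14 − 8 = 6. Product = 2·6 = 12.
16 > 12, so both α is risk-dominant. Row's payoff there is 5.

5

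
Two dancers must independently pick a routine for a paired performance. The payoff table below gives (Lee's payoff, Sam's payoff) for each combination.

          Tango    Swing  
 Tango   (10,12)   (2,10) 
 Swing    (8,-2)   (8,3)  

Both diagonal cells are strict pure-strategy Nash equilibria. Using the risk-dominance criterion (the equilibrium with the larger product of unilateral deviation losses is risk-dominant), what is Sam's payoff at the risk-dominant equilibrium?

At both Tango: Lee loses 10 − 8 = 2 by deviating; Sam loses 12 − 10 = 2. Product = 2·2 = 4.
At both Swing: Lee loses 8 − 2 = 6 by deviating; Sam loses 3 − (-2) = 5. Product = 6·5 = 30.
30 > 4, so both Swing is risk-dominant. Sam's payoff there is 3.

3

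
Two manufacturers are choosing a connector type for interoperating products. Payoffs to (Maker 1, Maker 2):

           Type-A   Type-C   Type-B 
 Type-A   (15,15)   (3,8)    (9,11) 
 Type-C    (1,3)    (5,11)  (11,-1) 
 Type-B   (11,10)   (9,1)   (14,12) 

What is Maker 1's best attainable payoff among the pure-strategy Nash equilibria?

15

Both Type-A is a pure NE (Maker 1: 15 ≥ 11; Maker 2: 15 ≥ 11). Maker 1 gets 15.
Both Type-B is a pure NE (Maker 1: 14 ≥ 11; Maker 2: 12 ≥ 10). Maker 1 gets 14.
Every other cell has a profitable deviation for at least one player. Highest of {15, 14} is 15.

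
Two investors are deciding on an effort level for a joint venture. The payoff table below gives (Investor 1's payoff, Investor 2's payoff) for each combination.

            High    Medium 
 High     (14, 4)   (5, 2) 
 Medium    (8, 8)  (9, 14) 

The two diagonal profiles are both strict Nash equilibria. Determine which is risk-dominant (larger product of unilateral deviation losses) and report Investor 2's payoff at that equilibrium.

At both High: Investor 1 loses 14 − 8 = 6 by deviating; Investor 2 loses 4 − 2 = 2. Product = 6·2 = 12.
At both Medium: Investor 1 loses 9 − 5 = 4 by deviating; Investor 2 loses 14 − 8 = 6. Product = 4·6 = 24.
24 > 12, so both Medium is risk-dominant. Investor 2's payoff there is 14.

14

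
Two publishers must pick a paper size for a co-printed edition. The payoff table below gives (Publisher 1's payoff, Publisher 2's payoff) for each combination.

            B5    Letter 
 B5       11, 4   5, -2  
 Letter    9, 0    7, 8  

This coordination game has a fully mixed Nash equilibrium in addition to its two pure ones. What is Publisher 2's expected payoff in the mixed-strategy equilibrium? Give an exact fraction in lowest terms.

16/7

Publisher 1 mixes with probability p on B5, chosen so Publisher 2 is indifferent: 4p + 0(1−p) = (-2)p + 8(1−p) gives p = 4/7.
Publisher 2's expected payoff is 4·4/7 + 0·3/7 = 16/7.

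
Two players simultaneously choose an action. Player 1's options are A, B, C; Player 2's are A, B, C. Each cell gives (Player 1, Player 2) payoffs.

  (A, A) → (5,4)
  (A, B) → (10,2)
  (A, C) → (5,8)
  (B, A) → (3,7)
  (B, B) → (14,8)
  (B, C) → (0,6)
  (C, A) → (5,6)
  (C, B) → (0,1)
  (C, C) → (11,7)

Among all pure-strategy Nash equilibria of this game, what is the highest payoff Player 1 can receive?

Both B is a pure NE (Player 1: 14 ≥ 10; Player 2: 8 ≥ 7). Player 1 gets 14.
Both C is a pure NE (Player 1: 11 ≥ 5; Player 2: 7 ≥ 6). Player 1 gets 11.
Every other cell has a profitable deviation for at least one player. Highest of {14, 11} is 14.

14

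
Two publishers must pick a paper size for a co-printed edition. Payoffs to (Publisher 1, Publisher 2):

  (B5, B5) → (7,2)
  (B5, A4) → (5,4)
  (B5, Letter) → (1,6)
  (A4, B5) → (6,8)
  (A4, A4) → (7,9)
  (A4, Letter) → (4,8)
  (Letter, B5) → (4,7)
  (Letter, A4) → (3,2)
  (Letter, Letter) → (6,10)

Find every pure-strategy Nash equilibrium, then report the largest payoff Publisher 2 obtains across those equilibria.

10

Both A4 is a pure NE (Publisher 1: 7 ≥ 5; Publisher 2: 9 ≥ 8). Publisher 2 gets 9.
Both Letter is a pure NE (Publisher 1: 6 ≥ 4; Publisher 2: 10 ≥ 7). Publisher 2 gets 10.
Every other cell has a profitable deviation for at least one player. Highest of {9, 10} is 10.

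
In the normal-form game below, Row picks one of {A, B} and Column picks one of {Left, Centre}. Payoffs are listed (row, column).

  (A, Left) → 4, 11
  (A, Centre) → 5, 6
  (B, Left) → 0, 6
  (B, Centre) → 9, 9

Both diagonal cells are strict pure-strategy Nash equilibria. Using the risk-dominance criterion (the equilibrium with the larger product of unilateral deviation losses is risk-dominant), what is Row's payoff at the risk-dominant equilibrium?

At (A, Left): Row loses 4 − 0 = 4 by deviating; Column loses 11 − 6 = 5. Product = 4·5 = 20.
At (B, Centre): Row loses 9 − 5 = 4 by deviating; Column loses 9 − 6 = 3. Product = 4·3 = 12.
20 > 12, so (A, Left) is risk-dominant. Row's payoff there is 4.

4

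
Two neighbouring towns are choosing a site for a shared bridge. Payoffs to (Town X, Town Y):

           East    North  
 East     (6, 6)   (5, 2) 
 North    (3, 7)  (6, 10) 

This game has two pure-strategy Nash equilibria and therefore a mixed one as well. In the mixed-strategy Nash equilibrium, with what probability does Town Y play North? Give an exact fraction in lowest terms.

3/4

Town Y's mix q on East must make Town X indifferent between East and North.
Town X's payoff from East: 6q + 5(1−q). From North: 3q + 6(1−q).
Set equal: 3q = 1(1−q) → q = 1/4.
Probability on North is 1 − 1/4 = 3/4.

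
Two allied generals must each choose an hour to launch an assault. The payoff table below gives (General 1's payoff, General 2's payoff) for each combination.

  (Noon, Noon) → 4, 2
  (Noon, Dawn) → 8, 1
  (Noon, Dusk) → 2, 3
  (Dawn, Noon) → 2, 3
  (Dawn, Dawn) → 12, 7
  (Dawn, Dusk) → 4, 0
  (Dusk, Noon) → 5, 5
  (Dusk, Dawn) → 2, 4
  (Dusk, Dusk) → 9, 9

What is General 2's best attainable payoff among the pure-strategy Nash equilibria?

9

Both Dawn is a pure NE (General 1: 12 ≥ 8; General 2: 7 ≥ 3). General 2 gets 7.
Both Dusk is a pure NE (General 1: 9 ≥ 4; General 2: 9 ≥ 5). General 2 gets 9.
Every other cell has a profitable deviation for at least one player. Highest of {7, 9} is 9.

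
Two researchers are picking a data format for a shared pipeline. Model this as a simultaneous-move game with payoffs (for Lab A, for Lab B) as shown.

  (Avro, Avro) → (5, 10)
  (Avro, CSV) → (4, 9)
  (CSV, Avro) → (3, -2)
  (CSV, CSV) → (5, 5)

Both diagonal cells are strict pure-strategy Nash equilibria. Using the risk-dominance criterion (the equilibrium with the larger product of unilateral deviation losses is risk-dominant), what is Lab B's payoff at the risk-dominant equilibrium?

At both Avro: Lab A loses 5 − 3 = 2 by deviating; Lab B loses 10 − 9 = 1. Product = 2·1 = 2.
At both CSV: Lab A loses 5 − 4 = 1 by deviating; Lab B loses 5 − (-2) = 7. Product = 1·7 = 7.
7 > 2, so both CSV is risk-dominant. Lab B's payoff there is 5.

5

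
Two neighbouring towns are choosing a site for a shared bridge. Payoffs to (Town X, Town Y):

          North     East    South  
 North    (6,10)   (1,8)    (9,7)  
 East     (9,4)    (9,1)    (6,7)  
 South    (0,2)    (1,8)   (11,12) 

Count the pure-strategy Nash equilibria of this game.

Both South: Town X gets 11 (best alternative 9); Town Y gets 12 (best alternative 8). Neither deviates — NE.
Both East is not a NE: Town Y would switch to South (7 > 1).
No other cell survives both best-response checks, so there is 1 pure NE.

1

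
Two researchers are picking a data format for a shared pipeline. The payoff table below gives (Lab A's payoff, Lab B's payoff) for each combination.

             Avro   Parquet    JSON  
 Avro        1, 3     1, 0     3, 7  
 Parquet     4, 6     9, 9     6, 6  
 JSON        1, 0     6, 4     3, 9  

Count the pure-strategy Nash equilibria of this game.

Both Parquet: Lab A gets 9 (best alternative 6); Lab B gets 9 (best alternative 6). Neither deviates — NE.
Both JSON is not a NE: Lab A would switch to Parquet (6 > 3).
No other cell survives both best-response checks, so there is 1 pure NE.

1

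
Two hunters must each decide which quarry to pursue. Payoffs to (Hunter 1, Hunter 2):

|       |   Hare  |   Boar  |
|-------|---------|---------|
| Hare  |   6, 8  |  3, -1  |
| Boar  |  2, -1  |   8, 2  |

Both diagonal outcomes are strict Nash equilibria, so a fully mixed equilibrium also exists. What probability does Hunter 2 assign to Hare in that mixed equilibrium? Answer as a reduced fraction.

5/9

Hunter 2's mix q on Hare must make Hunter 1 indifferent between Hare and Boar.
Hunter 1's payoff from Hare: 6q + 3(1−q). From Boar: 2q + 8(1−q).
Set equal: 4q = 5(1−q) → q = 5/9.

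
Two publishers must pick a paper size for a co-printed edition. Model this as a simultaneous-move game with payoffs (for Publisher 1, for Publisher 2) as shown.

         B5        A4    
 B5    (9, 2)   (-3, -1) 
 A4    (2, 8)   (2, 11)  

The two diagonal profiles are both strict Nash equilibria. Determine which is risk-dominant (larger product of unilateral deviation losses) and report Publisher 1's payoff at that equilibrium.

At both B5: Publisher 1 loses 9 − 2 = 7 by deviating; Publisher 2 loses 2 − (-1) = 3. Product = 7·3 = 21.
At both A4: Publisher 1 loses 2 − (-3) = 5 by deviating; Publisher 2 loses 11 − 8 = 3. Product = 5·3 = 15.
21 > 15, so both B5 is risk-dominant. Publisher 1's payoff there is 9.

9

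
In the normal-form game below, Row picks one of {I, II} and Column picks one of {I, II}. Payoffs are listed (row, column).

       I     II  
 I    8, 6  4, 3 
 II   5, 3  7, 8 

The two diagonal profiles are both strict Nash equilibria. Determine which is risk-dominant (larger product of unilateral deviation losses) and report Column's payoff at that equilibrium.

8

At both I: Row loses 8 − 5 = 3 by deviating; Column loses 6 − 3 = 3. Product = 3·3 = 9.
At both II: Row loses 7 − 4 = 3 by deviating; Column loses 8 − 3 = 5. Product = 3·5 = 15.
15 > 9, so both II is risk-dominant. Column's payoff there is 8.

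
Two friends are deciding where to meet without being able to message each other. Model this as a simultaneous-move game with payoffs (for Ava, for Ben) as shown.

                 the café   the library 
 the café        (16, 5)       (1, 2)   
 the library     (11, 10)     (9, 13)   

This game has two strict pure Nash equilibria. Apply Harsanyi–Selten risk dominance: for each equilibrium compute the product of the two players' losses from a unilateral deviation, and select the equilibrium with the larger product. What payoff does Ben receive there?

At both the café: Ava loses 16 − 11 = 5 by deviating; Ben loses 5 − 2 = 3. Product = 5·3 = 15.
At both the library: Ava loses 9 − 1 = 8 by deviating; Ben loses 13 − 10 = 3. Product = 8·3 = 24.
24 > 15, so both the library is risk-dominant. Ben's payoff there is 13.

13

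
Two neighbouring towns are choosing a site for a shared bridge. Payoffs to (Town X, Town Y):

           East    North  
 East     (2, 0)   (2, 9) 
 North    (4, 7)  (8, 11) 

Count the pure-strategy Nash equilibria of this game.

1

Both North: Town X gets 8 (best alternative 2); Town Y gets 11 (best alternative 7). Neither deviates — NE.
Both East is not a NE: Town X would switch to North (4 > 2).
No other cell survives both best-response checks, so there is 1 pure NE.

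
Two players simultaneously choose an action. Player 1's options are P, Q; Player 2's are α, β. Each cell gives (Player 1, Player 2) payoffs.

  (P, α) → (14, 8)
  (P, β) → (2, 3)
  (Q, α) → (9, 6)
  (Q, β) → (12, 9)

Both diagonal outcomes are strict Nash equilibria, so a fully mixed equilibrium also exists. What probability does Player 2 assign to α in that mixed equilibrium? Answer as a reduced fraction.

2/3

Player 2's mix q on α must make Player 1 indifferent between P and Q.
Player 1's payoff from P: 14q + 2(1−q). From Q: 9q + 12(1−q).
Set equal: 5q = 10(1−q) → q = 10/15 = 2/3.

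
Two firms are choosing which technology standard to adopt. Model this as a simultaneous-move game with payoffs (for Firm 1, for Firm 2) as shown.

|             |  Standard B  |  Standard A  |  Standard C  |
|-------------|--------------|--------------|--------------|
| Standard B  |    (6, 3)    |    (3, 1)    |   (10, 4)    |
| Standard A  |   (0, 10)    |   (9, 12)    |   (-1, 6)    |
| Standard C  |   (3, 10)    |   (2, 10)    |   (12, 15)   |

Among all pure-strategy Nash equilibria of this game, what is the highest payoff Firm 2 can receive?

Both Standard A is a pure NE (Firm 1: 9 ≥ 3; Firm 2: 12 ≥ 10). Firm 2 gets 12.
Both Standard C is a pure NE (Firm 1: 12 ≥ 10; Firm 2: 15 ≥ 10). Firm 2 gets 15.
Every other cell has a profitable deviation for at least one player. Highest of {12, 15} is 15.

15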